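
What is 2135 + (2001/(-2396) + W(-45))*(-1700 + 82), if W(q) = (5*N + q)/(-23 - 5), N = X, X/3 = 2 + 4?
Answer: 25521184/4193 ≈ 6086.6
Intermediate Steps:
X = 18 (X = 3*(2 + 4) = 3*6 = 18)
N = 18
W(q) = -45/14 - q/28 (W(q) = (5*18 + q)/(-23 - 5) = (90 + q)/(-28) = (90 + q)*(-1/28) = -45/14 - q/28)
2135 + (2001/(-2396) + W(-45))*(-1700 + 82) = 2135 + (2001/(-2396) + (-45/14 - 1/28*(-45)))*(-1700 + 82) = 2135 + (2001*(-1/2396) + (-45/14 + 45/28))*(-1618) = 2135 + (-2001/2396 - 45/28)*(-1618) = 2135 - 20481/8386*(-1618) = 2135 + 16569129/4193 = 25521184/4193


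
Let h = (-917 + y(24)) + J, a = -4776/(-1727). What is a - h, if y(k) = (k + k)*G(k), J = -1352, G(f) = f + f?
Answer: -55669/1727 ≈ -32.234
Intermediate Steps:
G(f) = 2*f
y(k) = 4*k**2 (y(k) = (k + k)*(2*k) = (2*k)*(2*k) = 4*k**2)
a = 4776/1727 (a = -4776*(-1/1727) = 4776/1727 ≈ 2.7655)
h = 35 (h = (-917 + 4*24**2) - 1352 = (-917 + 4*576) - 1352 = (-917 + 2304) - 1352 = 1387 - 1352 = 35)
a - h = 4776/1727 - 1*35 = 4776/1727 - 35 = -55669/1727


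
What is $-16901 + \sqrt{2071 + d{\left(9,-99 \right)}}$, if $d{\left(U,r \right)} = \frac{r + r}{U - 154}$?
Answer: $-16901 + \frac{\sqrt{43571485}}{145} \approx -16855.0$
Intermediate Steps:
$d{\left(U,r \right)} = \frac{2 r}{-154 + U}$
$-16901 + \sqrt{2071 + d{\left(9,-99 \right)}} = -16901 + \sqrt{2071 + 2 \left(-99\right) \frac{1}{-154 + 9}} = -16901 + \sqrt{2071 + 2 \left(-99\right) \frac{1}{-145}} = -16901 + \sqrt{2071 + 2 \left(-99\right) \left(- \frac{1}{145}\right)} = -16901 + \sqrt{2071 + \frac{198}{145}} = -16901 + \sqrt{\frac{300493}{145}} = -16901 + \frac{\sqrt{43571485}}{145}$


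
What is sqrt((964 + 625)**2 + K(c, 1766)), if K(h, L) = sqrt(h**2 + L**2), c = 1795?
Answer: sqrt(2524921 + sqrt(6340781)) ≈ 1589.8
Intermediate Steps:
K(h, L) = sqrt(L**2 + h**2)
sqrt((964 + 625)**2 + K(c, 1766)) = sqrt((964 + 625)**2 + sqrt(1766**2 + 1795**2)) = sqrt(1589**2 + sqrt(3118756 + 3222025)) = sqrt(2524921 + sqrt(6340781))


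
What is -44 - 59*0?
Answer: -44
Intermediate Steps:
-44 - 59*0 = -44 + 0 = -44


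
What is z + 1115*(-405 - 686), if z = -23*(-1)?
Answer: -1216442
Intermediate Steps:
z = 23
z + 1115*(-405 - 686) = 23 + 1115*(-405 - 686) = 23 + 1115*(-1091) = 23 - 1216465 = -1216442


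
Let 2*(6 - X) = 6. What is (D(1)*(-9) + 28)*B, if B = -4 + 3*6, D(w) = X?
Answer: 14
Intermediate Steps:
X = 3 (X = 6 - 1/2*6 = 6 - 3 = 3)
D(w) = 3
B = 14 (B = -4 + 18 = 14)
(D(1)*(-9) + 28)*B = (3*(-9) + 28)*14 = (-27 + 28)*14 = 1*14 = 14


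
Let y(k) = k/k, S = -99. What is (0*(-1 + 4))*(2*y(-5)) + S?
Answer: -99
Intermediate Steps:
y(k) = 1
(0*(-1 + 4))*(2*y(-5)) + S = (0*(-1 + 4))*(2*1) - 99 = (0*3)*2 - 99 = 0*2 - 99 = 0 - 99 = -99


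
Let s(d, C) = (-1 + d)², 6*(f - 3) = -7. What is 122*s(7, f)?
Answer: 4392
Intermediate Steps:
f = 11/6 (f = 3 + (⅙)*(-7) = 3 - 7/6 = 11/6 ≈ 1.8333)
122*s(7, f) = 122*(-1 + 7)² = 122*6² = 122*36 = 4392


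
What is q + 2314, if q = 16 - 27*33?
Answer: 1439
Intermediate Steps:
q = -875 (q = 16 - 891 = -875)
q + 2314 = -875 + 2314 = 1439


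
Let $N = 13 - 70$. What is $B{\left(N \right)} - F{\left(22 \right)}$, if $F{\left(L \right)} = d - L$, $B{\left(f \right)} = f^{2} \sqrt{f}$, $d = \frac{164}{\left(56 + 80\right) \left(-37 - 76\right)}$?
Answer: $\frac{84565}{3842} + 3249 i \sqrt{57} \approx 22.011 + 24529.0 i$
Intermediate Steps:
$N = -57$ ($N = 13 - 70 = -57$)
$d = - \frac{41}{3842}$ ($d = \frac{164}{136 \left(-113\right)} = \frac{164}{-15368} = 164 \left(- \frac{1}{15368}\right) = - \frac{41}{3842} \approx -0.010672$)
$B{\left(f \right)} = f^{\frac{5}{2}}$
$F{\left(L \right)} = - \frac{41}{3842} - L$
$B{\left(N \right)} - F{\left(22 \right)} = \left(-57\right)^{\frac{5}{2}} - \left(- \frac{41}{3842} - 22\right) = 3249 i \sqrt{57} - \left(- \frac{41}{3842} - 22\right) = 3249 i \sqrt{57} - - \frac{84565}{3842} = 3249 i \sqrt{57} + \frac{84565}{3842} = \frac{84565}{3842} + 3249 i \sqrt{57}$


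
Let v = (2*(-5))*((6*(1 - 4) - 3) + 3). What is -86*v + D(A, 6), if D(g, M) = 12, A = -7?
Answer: -15468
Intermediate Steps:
v = 180 (v = -10*((6*(-3) - 3) + 3) = -10*((-18 - 3) + 3) = -10*(-21 + 3) = -10*(-18) = 180)
-86*v + D(A, 6) = -86*180 + 12 = -15480 + 12 = -15468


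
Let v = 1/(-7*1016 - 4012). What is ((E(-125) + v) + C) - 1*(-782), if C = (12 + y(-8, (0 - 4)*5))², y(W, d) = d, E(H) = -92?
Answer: 8387495/11124 ≈ 754.00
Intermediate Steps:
v = -1/11124 (v = 1/(-7112 - 4012) = 1/(-11124) = -1/11124 ≈ -8.9896e-5)
C = 64 (C = (12 + (0 - 4)*5)² = (12 - 4*5)² = (12 - 20)² = (-8)² = 64)
((E(-125) + v) + C) - 1*(-782) = ((-92 - 1/11124) + 64) - 1*(-782) = (-1023409/11124 + 64) + 782 = -311473/11124 + 782 = 8387495/11124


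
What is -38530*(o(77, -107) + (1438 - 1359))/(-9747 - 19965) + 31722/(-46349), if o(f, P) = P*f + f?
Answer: -7217890961287/688560744 ≈ -10483.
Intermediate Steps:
o(f, P) = f + P*f
-38530*(o(77, -107) + (1438 - 1359))/(-9747 - 19965) + 31722/(-46349) = -38530*(77*(1 - 107) + (1438 - 1359))/(-9747 - 19965) + 31722/(-46349) = -38530/((-29712/(77*(-106) + 79))) + 31722*(-1/46349) = -38530/((-29712/(-8162 + 79))) - 31722/46349 = -38530/((-29712/(-8083))) - 31722/46349 = -38530/((-29712*(-1/8083))) - 31722/46349 = -38530/29712/8083 - 31722/46349 = -38530*8083/29712 - 31722/46349 = -155718995/14856 - 31722/46349 = -7217890961287/688560744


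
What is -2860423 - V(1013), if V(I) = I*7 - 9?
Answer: -2867505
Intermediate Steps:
V(I) = -9 + 7*I (V(I) = 7*I - 9 = -9 + 7*I)
-2860423 - V(1013) = -2860423 - (-9 + 7*1013) = -2860423 - (-9 + 7091) = -2860423 - 1*7082 = -2860423 - 7082 = -2867505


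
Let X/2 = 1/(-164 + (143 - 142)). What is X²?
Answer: 4/26569 ≈ 0.00015055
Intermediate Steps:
X = -2/163 (X = 2/(-164 + (143 - 142)) = 2/(-164 + 1) = 2/(-163) = 2*(-1/163) = -2/163 ≈ -0.012270)
X² = (-2/163)² = 4/26569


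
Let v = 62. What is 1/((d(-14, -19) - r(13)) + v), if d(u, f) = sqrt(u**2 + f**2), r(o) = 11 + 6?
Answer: 45/1468 - sqrt(557)/1468 ≈ 0.014577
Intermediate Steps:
r(o) = 17
d(u, f) = sqrt(f**2 + u**2)
1/((d(-14, -19) - r(13)) + v) = 1/((sqrt((-19)**2 + (-14)**2) - 1*17) + 62) = 1/((sqrt(361 + 196) - 17) + 62) = 1/((sqrt(557) - 17) + 62) = 1/((-17 + sqrt(557)) + 62) = 1/(45 + sqrt(557))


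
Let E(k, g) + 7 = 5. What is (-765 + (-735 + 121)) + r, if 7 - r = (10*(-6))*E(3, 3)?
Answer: -1492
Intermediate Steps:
E(k, g) = -2 (E(k, g) = -7 + 5 = -2)
r = -113 (r = 7 - 10*(-6)*(-2) = 7 - (-60)*(-2) = 7 - 1*120 = 7 - 120 = -113)
(-765 + (-735 + 121)) + r = (-765 + (-735 + 121)) - 113 = (-765 - 614) - 113 = -1379 - 113 = -1492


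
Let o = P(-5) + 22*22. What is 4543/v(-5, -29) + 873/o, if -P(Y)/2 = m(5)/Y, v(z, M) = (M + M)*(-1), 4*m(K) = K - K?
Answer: 1124723/14036 ≈ 80.131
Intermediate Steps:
m(K) = 0 (m(K) = (K - K)/4 = (¼)*0 = 0)
v(z, M) = -2*M (v(z, M) = (2*M)*(-1) = -2*M)
P(Y) = 0 (P(Y) = -0/Y = -2*0 = 0)
o = 484 (o = 0 + 22*22 = 0 + 484 = 484)
4543/v(-5, -29) + 873/o = 4543/((-2*(-29))) + 873/484 = 4543/58 + 873*(1/484) = 4543*(1/58) + 873/484 = 4543/58 + 873/484 = 1124723/14036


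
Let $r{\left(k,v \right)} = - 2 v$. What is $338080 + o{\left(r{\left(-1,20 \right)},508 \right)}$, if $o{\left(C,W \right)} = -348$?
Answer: $337732$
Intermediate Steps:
$338080 + o{\left(r{\left(-1,20 \right)},508 \right)} = 338080 - 348 = 337732$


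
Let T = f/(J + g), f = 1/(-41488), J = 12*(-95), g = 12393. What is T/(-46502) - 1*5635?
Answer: -122336589903269279/21710131304928 ≈ -5635.0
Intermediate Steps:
J = -1140
f = -1/41488 ≈ -2.4103e-5
T = -1/466864464 (T = -1/(41488*(-1140 + 12393)) = -1/41488/11253 = -1/41488*1/11253 = -1/466864464 ≈ -2.1419e-9)
T/(-46502) - 1*5635 = -1/466864464/(-46502) - 1*5635 = -1/466864464*(-1/46502) - 5635 = 1/21710131304928 - 5635 = -122336589903269279/21710131304928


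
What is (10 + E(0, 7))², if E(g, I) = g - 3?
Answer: 49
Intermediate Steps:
E(g, I) = -3 + g
(10 + E(0, 7))² = (10 + (-3 + 0))² = (10 - 3)² = 7² = 49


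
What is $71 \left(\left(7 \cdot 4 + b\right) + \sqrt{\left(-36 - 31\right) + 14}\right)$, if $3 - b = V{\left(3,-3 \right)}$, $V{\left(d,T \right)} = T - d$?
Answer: $2627 + 71 i \sqrt{53} \approx 2627.0 + 516.89 i$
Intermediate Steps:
$b = 9$ ($b = 3 - \left(-3 - 3\right) = 3 - -6 = 3 + 6 = 9$)
$71 \left(\left(7 \cdot 4 + b\right) + \sqrt{\left(-36 - 31\right) + 14}\right) = 71 \left(\left(7 \cdot 4 + 9\right) + \sqrt{\left(-36 - 31\right) + 14}\right) = 71 \left(\left(28 + 9\right) + \sqrt{-67 + 14}\right) = 71 \left(37 + \sqrt{-53}\right) = 71 \left(37 + i \sqrt{53}\right) = 2627 + 71 i \sqrt{53}$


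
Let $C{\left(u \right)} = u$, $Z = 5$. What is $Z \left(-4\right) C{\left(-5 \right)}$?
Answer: $100$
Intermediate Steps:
$Z \left(-4\right) C{\left(-5 \right)} = 5 \left(-4\right) \left(-5\right) = \left(-20\right) \left(-5\right) = 100$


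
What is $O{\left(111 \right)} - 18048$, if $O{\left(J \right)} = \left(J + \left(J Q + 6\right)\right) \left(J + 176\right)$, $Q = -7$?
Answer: $-207468$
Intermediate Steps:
$O{\left(J \right)} = \left(6 - 6 J\right) \left(176 + J\right)$ ($O{\left(J \right)} = \left(J + \left(J \left(-7\right) + 6\right)\right) \left(J + 176\right) = \left(J - \left(-6 + 7 J\right)\right) \left(176 + J\right) = \left(6 - 6 J\right) \left(176 + J\right)$)
$O{\left(111 \right)} - 18048 = \left(1056 - 116550 - 6 \cdot 111^{2}\right) - 18048 = \left(1056 - 116550 - 73926\right) - 18048 = -189420 - 18048 = -207468$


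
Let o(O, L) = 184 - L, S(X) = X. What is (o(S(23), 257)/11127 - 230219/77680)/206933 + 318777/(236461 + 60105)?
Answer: 28508097996227008681/26522131427052029040 ≈ 1.0749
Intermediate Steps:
(o(S(23), 257)/11127 - 230219/77680)/206933 + 318777/(236461 + 60105) = ((184 - 1*257)/11127 - 230219/77680)/206933 + 318777/(236461 + 60105) = ((184 - 257)*(1/11127) - 230219*1/77680)*(1/206933) + 318777/296566 = (-73*1/11127 - 230219/77680)*(1/206933) + 318777*(1/296566) = (-73/11127 - 230219/77680)*(1/206933) + 318777/296566 = -2567317453/864345360*1/206933 + 318777/296566 = -2567317453/178861578380880 + 318777/296566 = 28508097996227008681/26522131427052029040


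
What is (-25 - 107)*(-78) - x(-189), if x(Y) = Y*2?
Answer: 10674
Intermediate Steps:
x(Y) = 2*Y
(-25 - 107)*(-78) - x(-189) = (-25 - 107)*(-78) - 2*(-189) = -132*(-78) - 1*(-378) = 10296 + 378 = 10674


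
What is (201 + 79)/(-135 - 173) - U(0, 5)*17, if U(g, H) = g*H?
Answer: -10/11 ≈ -0.90909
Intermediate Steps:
U(g, H) = H*g
(201 + 79)/(-135 - 173) - U(0, 5)*17 = (201 + 79)/(-135 - 173) - 5*0*17 = 280/(-308) - 0*17 = 280*(-1/308) - 1*0 = -10/11 + 0 = -10/11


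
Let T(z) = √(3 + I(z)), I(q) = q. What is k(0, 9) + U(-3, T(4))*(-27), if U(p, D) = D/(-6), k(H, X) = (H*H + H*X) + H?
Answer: 9*√7/2 ≈ 11.906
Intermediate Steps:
T(z) = √(3 + z)
k(H, X) = H + H² + H*X (k(H, X) = (H² + H*X) + H = H + H² + H*X)
U(p, D) = -D/6 (U(p, D) = D*(-⅙) = -D/6)
k(0, 9) + U(-3, T(4))*(-27) = 0*(1 + 0 + 9) - √(3 + 4)/6*(-27) = 0*10 - √7/6*(-27) = 0 + 9*√7/2 = 9*√7/2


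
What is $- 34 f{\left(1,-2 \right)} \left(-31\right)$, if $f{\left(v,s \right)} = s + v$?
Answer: $-1054$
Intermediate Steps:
$- 34 f{\left(1,-2 \right)} \left(-31\right) = - 34 \left(-2 + 1\right) \left(-31\right) = \left(-34\right) \left(-1\right) \left(-31\right) = 34 \left(-31\right) = -1054$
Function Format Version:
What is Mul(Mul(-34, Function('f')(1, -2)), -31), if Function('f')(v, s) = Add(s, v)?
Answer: -1054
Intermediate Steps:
Mul(Mul(-34, Function('f')(1, -2)), -31) = Mul(Mul(-34, Add(-2, 1)), -31) = Mul(Mul(-34, -1), -31) = Mul(34, -31) = -1054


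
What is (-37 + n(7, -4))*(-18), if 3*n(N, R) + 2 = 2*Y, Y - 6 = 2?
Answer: 582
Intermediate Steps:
Y = 8 (Y = 6 + 2 = 8)
n(N, R) = 14/3 (n(N, R) = -⅔ + (2*8)/3 = -⅔ + (⅓)*16 = -⅔ + 16/3 = 14/3)
(-37 + n(7, -4))*(-18) = (-37 + 14/3)*(-18) = -97/3*(-18) = 582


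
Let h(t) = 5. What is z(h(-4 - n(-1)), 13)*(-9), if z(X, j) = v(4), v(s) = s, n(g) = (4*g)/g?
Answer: -36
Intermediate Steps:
n(g) = 4
z(X, j) = 4
z(h(-4 - n(-1)), 13)*(-9) = 4*(-9) = -36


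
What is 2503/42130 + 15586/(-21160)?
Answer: -6036747/8914708 ≈ -0.67717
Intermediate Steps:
2503/42130 + 15586/(-21160) = 2503*(1/42130) + 15586*(-1/21160) = 2503/42130 - 7793/10580 = -6036747/8914708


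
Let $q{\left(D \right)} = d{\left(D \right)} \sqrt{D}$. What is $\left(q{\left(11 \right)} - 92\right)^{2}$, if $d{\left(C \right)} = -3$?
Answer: $8563 + 552 \sqrt{11} \approx 10394.0$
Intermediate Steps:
$q{\left(D \right)} = - 3 \sqrt{D}$
$\left(q{\left(11 \right)} - 92\right)^{2} = \left(- 3 \sqrt{11} - 92\right)^{2} = \left(-92 - 3 \sqrt{11}\right)^{2}$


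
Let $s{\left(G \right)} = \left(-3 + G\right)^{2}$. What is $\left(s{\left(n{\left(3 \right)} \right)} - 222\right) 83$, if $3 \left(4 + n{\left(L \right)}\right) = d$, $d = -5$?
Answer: $- \frac{109726}{9} \approx -12192.0$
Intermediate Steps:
$n{\left(L \right)} = - \frac{17}{3}$ ($n{\left(L \right)} = -4 + \frac{1}{3} \left(-5\right) = -4 - \frac{5}{3} = - \frac{17}{3}$)
$\left(s{\left(n{\left(3 \right)} \right)} - 222\right) 83 = \left(\left(-3 - \frac{17}{3}\right)^{2} - 222\right) 83 = \left(\left(- \frac{26}{3}\right)^{2} - 222\right) 83 = \left(\frac{676}{9} - 222\right) 83 = \left(- \frac{1322}{9}\right) 83 = - \frac{109726}{9}$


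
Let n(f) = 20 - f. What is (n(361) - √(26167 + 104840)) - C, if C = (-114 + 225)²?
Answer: -12662 - √131007 ≈ -13024.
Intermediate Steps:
C = 12321 (C = 111² = 12321)
(n(361) - √(26167 + 104840)) - C = ((20 - 1*361) - √(26167 + 104840)) - 1*12321 = ((20 - 361) - √131007) - 12321 = (-341 - √131007) - 12321 = -12662 - √131007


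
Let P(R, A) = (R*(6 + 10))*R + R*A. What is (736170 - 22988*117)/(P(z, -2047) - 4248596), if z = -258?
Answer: 976713/1327723 ≈ 0.73563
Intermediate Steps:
P(R, A) = 16*R² + A*R (P(R, A) = (R*16)*R + A*R = (16*R)*R + A*R = 16*R² + A*R)
(736170 - 22988*117)/(P(z, -2047) - 4248596) = (736170 - 22988*117)/(-258*(-2047 + 16*(-258)) - 4248596) = (736170 - 2689596)/(-258*(-2047 - 4128) - 4248596) = -1953426/(-258*(-6175) - 4248596) = -1953426/(1593150 - 4248596) = -1953426/(-2655446) = -1953426*(-1/2655446) = 976713/1327723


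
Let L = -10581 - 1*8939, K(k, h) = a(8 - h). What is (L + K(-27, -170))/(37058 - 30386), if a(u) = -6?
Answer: -9763/3336 ≈ -2.9266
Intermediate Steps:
K(k, h) = -6
L = -19520 (L = -10581 - 8939 = -19520)
(L + K(-27, -170))/(37058 - 30386) = (-19520 - 6)/(37058 - 30386) = -19526/6672 = -19526*1/6672 = -9763/3336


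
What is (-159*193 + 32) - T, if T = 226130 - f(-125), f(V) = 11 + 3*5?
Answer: -256759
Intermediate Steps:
f(V) = 26 (f(V) = 11 + 15 = 26)
T = 226104 (T = 226130 - 1*26 = 226130 - 26 = 226104)
(-159*193 + 32) - T = (-159*193 + 32) - 1*226104 = (-30687 + 32) - 226104 = -30655 - 226104 = -256759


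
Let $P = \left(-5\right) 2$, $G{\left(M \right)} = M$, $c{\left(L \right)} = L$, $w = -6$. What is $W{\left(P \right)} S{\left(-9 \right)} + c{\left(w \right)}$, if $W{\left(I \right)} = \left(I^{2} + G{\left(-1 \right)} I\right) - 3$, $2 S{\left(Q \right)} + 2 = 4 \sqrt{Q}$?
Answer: $-113 + 642 i \approx -113.0 + 642.0 i$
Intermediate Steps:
$P = -10$
$S{\left(Q \right)} = -1 + 2 \sqrt{Q}$ ($S{\left(Q \right)} = -1 + \frac{4 \sqrt{Q}}{2} = -1 + 2 \sqrt{Q}$)
$W{\left(I \right)} = -3 + I^{2} - I$ ($W{\left(I \right)} = \left(I^{2} - I\right) - 3 = -3 + I^{2} - I$)
$W{\left(P \right)} S{\left(-9 \right)} + c{\left(w \right)} = \left(-3 + \left(-10\right)^{2} - -10\right) \left(-1 + 2 \sqrt{-9}\right) - 6 = \left(-3 + 100 + 10\right) \left(-1 + 2 \cdot 3 i\right) - 6 = 107 \left(-1 + 6 i\right) - 6 = \left(-107 + 642 i\right) - 6 = -113 + 642 i$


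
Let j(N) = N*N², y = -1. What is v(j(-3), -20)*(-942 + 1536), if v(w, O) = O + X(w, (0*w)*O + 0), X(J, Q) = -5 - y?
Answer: -14256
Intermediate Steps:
X(J, Q) = -4 (X(J, Q) = -5 - 1*(-1) = -5 + 1 = -4)
j(N) = N³
v(w, O) = -4 + O (v(w, O) = O - 4 = -4 + O)
v(j(-3), -20)*(-942 + 1536) = (-4 - 20)*(-942 + 1536) = -24*594 = -14256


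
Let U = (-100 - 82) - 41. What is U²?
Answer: 49729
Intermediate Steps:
U = -223 (U = -182 - 41 = -223)
U² = (-223)² = 49729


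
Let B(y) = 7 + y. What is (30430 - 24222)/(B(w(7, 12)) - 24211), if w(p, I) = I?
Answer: -97/378 ≈ -0.25661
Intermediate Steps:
(30430 - 24222)/(B(w(7, 12)) - 24211) = (30430 - 24222)/((7 + 12) - 24211) = 6208/(19 - 24211) = 6208/(-24192) = 6208*(-1/24192) = -97/378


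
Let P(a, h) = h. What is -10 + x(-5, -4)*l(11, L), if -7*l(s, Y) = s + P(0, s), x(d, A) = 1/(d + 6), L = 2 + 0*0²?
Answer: -92/7 ≈ -13.143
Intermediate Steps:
L = 2 (L = 2 + 0*0 = 2 + 0 = 2)
x(d, A) = 1/(6 + d)
l(s, Y) = -2*s/7 (l(s, Y) = -(s + s)/7 = -2*s/7)
-10 + x(-5, -4)*l(11, L) = -10 + (-2/7*11)/(6 - 5) = -10 - 22/7/1 = -10 + 1*(-22/7) = -10 - 22/7 = -92/7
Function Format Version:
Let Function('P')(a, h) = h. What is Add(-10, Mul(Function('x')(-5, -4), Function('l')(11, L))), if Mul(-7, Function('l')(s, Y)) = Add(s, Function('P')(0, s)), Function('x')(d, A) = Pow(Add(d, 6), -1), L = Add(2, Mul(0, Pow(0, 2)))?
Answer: Rational(-92, 7) ≈ -13.143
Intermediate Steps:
L = 2 (L = Add(2, Mul(0, 0)) = Add(2, 0) = 2)
Function('x')(d, A) = Pow(Add(6, d), -1)
Function('l')(s, Y) = Mul(Rational(-2, 7), s) (Function('l')(s, Y) = Mul(Rational(-1, 7), Add(s, s)) = Mul(Rational(-1, 7), Mul(2, s)) = Mul(Rational(-2, 7), s))
Add(-10, Mul(Function('x')(-5, -4), Function('l')(11, L))) = Add(-10, Mul(Pow(Add(6, -5), -1), Mul(Rational(-2, 7), 11))) = Add(-10, Mul(Pow(1, -1), Rational(-22, 7))) = Add(-10, Mul(1, Rational(-22, 7))) = Add(-10, Rational(-22, 7)) = Rational(-92, 7)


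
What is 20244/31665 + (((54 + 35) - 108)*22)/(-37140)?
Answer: 25503271/39201270 ≈ 0.65057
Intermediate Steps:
20244/31665 + (((54 + 35) - 108)*22)/(-37140) = 20244*(1/31665) + ((89 - 108)*22)*(-1/37140) = 6748/10555 - 19*22*(-1/37140) = 6748/10555 - 418*(-1/37140) = 6748/10555 + 209/18570 = 25503271/39201270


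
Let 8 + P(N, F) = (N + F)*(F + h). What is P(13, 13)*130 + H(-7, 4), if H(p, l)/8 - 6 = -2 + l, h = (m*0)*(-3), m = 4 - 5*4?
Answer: 42964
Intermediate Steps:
m = -16 (m = 4 - 20 = -16)
h = 0 (h = -16*0*(-3) = 0*(-3) = 0)
P(N, F) = -8 + F*(F + N) (P(N, F) = -8 + (N + F)*(F + 0) = -8 + (F + N)*F = -8 + F*(F + N))
H(p, l) = 32 + 8*l (H(p, l) = 48 + 8*(-2 + l) = 48 + (-16 + 8*l) = 32 + 8*l)
P(13, 13)*130 + H(-7, 4) = (-8 + 13² + 13*13)*130 + (32 + 8*4) = (-8 + 169 + 169)*130 + (32 + 32) = 330*130 + 64 = 42900 + 64 = 42964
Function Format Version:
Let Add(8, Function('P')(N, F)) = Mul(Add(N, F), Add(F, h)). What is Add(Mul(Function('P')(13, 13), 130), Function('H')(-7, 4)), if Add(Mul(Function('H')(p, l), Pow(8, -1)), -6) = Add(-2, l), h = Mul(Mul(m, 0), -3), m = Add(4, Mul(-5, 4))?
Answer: 42964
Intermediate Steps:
m = -16 (m = Add(4, -20) = -16)
h = 0 (h = Mul(Mul(-16, 0), -3) = Mul(0, -3) = 0)
Function('P')(N, F) = Add(-8, Mul(F, Add(F, N))) (Function('P')(N, F) = Add(-8, Mul(Add(N, F), Add(F, 0))) = Add(-8, Mul(Add(F, N), F)) = Add(-8, Mul(F, Add(F, N))))
Function('H')(p, l) = Add(32, Mul(8, l)) (Function('H')(p, l) = Add(48, Mul(8, Add(-2, l))) = Add(48, Add(-16, Mul(8, l))) = Add(32, Mul(8, l)))
Add(Mul(Function('P')(13, 13), 130), Function('H')(-7, 4)) = Add(Mul(Add(-8, Pow(13, 2), Mul(13, 13)), 130), Add(32, Mul(8, 4))) = Add(Mul(Add(-8, 169, 169), 130), Add(32, 32)) = Add(Mul(330, 130), 64) = Add(42900, 64) = 42964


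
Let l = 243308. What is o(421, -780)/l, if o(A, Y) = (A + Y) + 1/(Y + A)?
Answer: -4957/3359522 ≈ -0.0014755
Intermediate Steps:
o(A, Y) = A + Y + 1/(A + Y) (o(A, Y) = (A + Y) + 1/(A + Y) = A + Y + 1/(A + Y))
o(421, -780)/l = ((1 + 421² + (-780)² + 2*421*(-780))/(421 - 780))/243308 = ((1 + 177241 + 608400 - 656760)/(-359))*(1/243308) = -1/359*128882*(1/243308) = -128882/359*1/243308 = -4957/3359522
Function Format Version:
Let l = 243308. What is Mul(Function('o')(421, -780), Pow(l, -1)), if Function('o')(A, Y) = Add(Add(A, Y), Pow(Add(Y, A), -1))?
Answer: Rational(-4957, 3359522) ≈ -0.0014755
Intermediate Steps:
Function('o')(A, Y) = Add(A, Y, Pow(Add(A, Y), -1)) (Function('o')(A, Y) = Add(Add(A, Y), Pow(Add(A, Y), -1)) = Add(A, Y, Pow(Add(A, Y), -1)))
Mul(Function('o')(421, -780), Pow(l, -1)) = Mul(Mul(Pow(Add(421, -780), -1), Add(1, Pow(421, 2), Pow(-780, 2), Mul(2, 421, -780))), Pow(243308, -1)) = Mul(Mul(Pow(-359, -1), Add(1, 177241, 608400, -656760)), Rational(1, 243308)) = Mul(Mul(Rational(-1, 359), 128882), Rational(1, 243308)) = Mul(Rational(-128882, 359), Rational(1, 243308)) = Rational(-4957, 3359522)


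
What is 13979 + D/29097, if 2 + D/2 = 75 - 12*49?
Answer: 406745933/29097 ≈ 13979.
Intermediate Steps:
D = -1030 (D = -4 + 2*(75 - 12*49) = -4 + 2*(75 - 588) = -4 + 2*(-513) = -4 - 1026 = -1030)
13979 + D/29097 = 13979 - 1030/29097 = 406745933/29097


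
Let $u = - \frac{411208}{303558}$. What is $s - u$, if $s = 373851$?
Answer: $\frac{56742936533}{151779} \approx 3.7385 \cdot 10^{5}$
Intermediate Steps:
$u = - \frac{205604}{151779}$ ($u = \left(-411208\right) \frac{1}{303558} = - \frac{205604}{151779} \approx -1.3546$)
$s - u = 373851 - - \frac{205604}{151779} = 373851 + \frac{205604}{151779} = \frac{56742936533}{151779}$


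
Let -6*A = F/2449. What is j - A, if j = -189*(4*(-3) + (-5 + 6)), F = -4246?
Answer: 15272290/7347 ≈ 2078.7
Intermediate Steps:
j = 2079 (j = -189*(-12 + 1) = -189*(-11) = 2079)
A = 2123/7347 (A = -(-2123)/(3*2449) = -⅙*(-4246/2449) = 2123/7347 ≈ 0.28896)
j - A = 2079 - 1*2123/7347 = 2079 - 2123/7347 = 15272290/7347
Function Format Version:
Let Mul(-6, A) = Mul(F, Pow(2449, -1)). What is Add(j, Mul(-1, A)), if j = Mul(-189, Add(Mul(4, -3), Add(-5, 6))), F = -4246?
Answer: Rational(15272290, 7347) ≈ 2078.7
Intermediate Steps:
j = 2079 (j = Mul(-189, Add(-12, 1)) = Mul(-189, -11) = 2079)
A = Rational(2123, 7347) (A = Mul(Rational(-1, 6), Mul(-4246, Pow(2449, -1))) = Mul(Rational(-1, 6), Mul(-4246, Rational(1, 2449))) = Mul(Rational(-1, 6), Rational(-4246, 2449)) = Rational(2123, 7347) ≈ 0.28896)
Add(j, Mul(-1, A)) = Add(2079, Mul(-1, Rational(2123, 7347))) = Add(2079, Rational(-2123, 7347)) = Rational(15272290, 7347)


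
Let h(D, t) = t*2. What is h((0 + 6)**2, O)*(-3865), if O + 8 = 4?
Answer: 30920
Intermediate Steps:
O = -4 (O = -8 + 4 = -4)
h(D, t) = 2*t
h((0 + 6)**2, O)*(-3865) = (2*(-4))*(-3865) = -8*(-3865) = 30920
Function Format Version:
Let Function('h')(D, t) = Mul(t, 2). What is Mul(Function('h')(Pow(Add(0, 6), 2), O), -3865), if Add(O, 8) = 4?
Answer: 30920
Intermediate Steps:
O = -4 (O = Add(-8, 4) = -4)
Function('h')(D, t) = Mul(2, t)
Mul(Function('h')(Pow(Add(0, 6), 2), O), -3865) = Mul(Mul(2, -4), -3865) = Mul(-8, -3865) = 30920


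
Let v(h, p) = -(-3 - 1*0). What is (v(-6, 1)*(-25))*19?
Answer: -1425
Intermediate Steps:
v(h, p) = 3 (v(h, p) = -(-3 + 0) = -1*(-3) = 3)
(v(-6, 1)*(-25))*19 = (3*(-25))*19 = -75*19 = -1425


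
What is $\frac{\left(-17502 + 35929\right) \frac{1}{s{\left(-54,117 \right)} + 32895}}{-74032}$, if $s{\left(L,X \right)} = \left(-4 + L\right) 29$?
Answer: $- \frac{18427}{2310760816} \approx -7.9744 \cdot 10^{-6}$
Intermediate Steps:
$s{\left(L,X \right)} = -116 + 29 L$
$\frac{\left(-17502 + 35929\right) \frac{1}{s{\left(-54,117 \right)} + 32895}}{-74032} = \frac{\left(-17502 + 35929\right) \frac{1}{\left(-116 + 29 \left(-54\right)\right) + 32895}}{-74032} = \frac{18427}{\left(-116 - 1566\right) + 32895} \left(- \frac{1}{74032}\right) = \frac{18427}{-1682 + 32895} \left(- \frac{1}{74032}\right) = \frac{18427}{31213} \left(- \frac{1}{74032}\right) = - \frac{18427}{2310760816}$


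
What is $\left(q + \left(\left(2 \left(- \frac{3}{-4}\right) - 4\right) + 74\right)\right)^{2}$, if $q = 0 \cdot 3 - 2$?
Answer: $\frac{19321}{4} \approx 4830.3$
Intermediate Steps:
$q = -2$ ($q = 0 - 2 = -2$)
$\left(q + \left(\left(2 \left(- \frac{3}{-4}\right) - 4\right) + 74\right)\right)^{2} = \left(-2 + \left(\left(2 \left(- \frac{3}{-4}\right) - 4\right) + 74\right)\right)^{2} = \left(-2 + \left(\left(2 \left(\left(-3\right) \left(- \frac{1}{4}\right)\right) - 4\right) + 74\right)\right)^{2} = \left(-2 + \left(\left(2 \cdot \frac{3}{4} - 4\right) + 74\right)\right)^{2} = \left(-2 + \left(\left(\frac{3}{2} - 4\right) + 74\right)\right)^{2} = \left(-2 + \left(- \frac{5}{2} + 74\right)\right)^{2} = \left(-2 + \frac{143}{2}\right)^{2} = \left(\frac{139}{2}\right)^{2} = \frac{19321}{4}$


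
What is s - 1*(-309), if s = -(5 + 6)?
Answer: 298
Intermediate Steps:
s = -11 (s = -1*11 = -11)
s - 1*(-309) = -11 - 1*(-309) = -11 + 309 = 298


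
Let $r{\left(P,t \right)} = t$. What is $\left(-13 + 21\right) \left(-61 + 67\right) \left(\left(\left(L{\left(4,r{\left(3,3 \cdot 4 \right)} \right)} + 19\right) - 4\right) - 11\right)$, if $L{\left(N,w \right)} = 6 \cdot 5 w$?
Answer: $17472$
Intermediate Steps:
$L{\left(N,w \right)} = 30 w$
$\left(-13 + 21\right) \left(-61 + 67\right) \left(\left(\left(L{\left(4,r{\left(3,3 \cdot 4 \right)} \right)} + 19\right) - 4\right) - 11\right) = \left(-13 + 21\right) \left(-61 + 67\right) \left(\left(\left(30 \cdot 3 \cdot 4 + 19\right) - 4\right) - 11\right) = 8 \cdot 6 \left(\left(\left(30 \cdot 12 + 19\right) - 4\right) - 11\right) = 48 \left(\left(\left(360 + 19\right) - 4\right) - 11\right) = 48 \left(\left(379 - 4\right) - 11\right) = 48 \left(375 - 11\right) = 48 \cdot 364 = 17472$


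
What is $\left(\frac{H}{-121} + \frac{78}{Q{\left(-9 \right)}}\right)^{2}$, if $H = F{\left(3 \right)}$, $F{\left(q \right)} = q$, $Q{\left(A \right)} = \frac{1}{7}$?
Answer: $\frac{4364319969}{14641} \approx 2.9809 \cdot 10^{5}$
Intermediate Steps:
$Q{\left(A \right)} = \frac{1}{7}$
$H = 3$
$\left(\frac{H}{-121} + \frac{78}{Q{\left(-9 \right)}}\right)^{2} = \left(\frac{3}{-121} + 78 \frac{1}{\frac{1}{7}}\right)^{2} = \left(3 \left(- \frac{1}{121}\right) + 78 \cdot 7\right)^{2} = \left(- \frac{3}{121} + 546\right)^{2} = \left(\frac{66063}{121}\right)^{2} = \frac{4364319969}{14641}$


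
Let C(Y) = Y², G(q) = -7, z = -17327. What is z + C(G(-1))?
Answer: -17278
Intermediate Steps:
z + C(G(-1)) = -17327 + (-7)² = -17327 + 49 = -17278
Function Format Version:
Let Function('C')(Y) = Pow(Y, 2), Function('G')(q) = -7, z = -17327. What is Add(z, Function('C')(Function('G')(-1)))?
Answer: -17278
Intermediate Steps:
Add(z, Function('C')(Function('G')(-1))) = Add(-17327, Pow(-7, 2)) = Add(-17327, 49) = -17278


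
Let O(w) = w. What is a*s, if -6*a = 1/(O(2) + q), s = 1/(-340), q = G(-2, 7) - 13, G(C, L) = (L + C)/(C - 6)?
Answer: -1/23715 ≈ -4.2167e-5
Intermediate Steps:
G(C, L) = (C + L)/(-6 + C)
q = -109/8 (q = (-2 + 7)/(-6 - 2) - 13 = 5/(-8) - 13 = -⅛*5 - 13 = -5/8 - 13 = -109/8 ≈ -13.625)
s = -1/340 ≈ -0.0029412
a = 4/279 (a = -1/(6*(2 - 109/8)) = -1/(6*(-93/8)) = -⅙*(-8/93) = 4/279 ≈ 0.014337)
a*s = (4/279)*(-1/340) = -1/23715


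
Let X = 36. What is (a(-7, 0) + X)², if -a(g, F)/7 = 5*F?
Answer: 1296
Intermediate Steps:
a(g, F) = -35*F
(a(-7, 0) + X)² = (-35*0 + 36)² = (0 + 36)² = 36² = 1296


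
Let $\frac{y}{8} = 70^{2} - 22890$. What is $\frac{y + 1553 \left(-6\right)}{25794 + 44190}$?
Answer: $- \frac{76619}{34992} \approx -2.1896$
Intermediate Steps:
$y = -143920$ ($y = 8 \left(70^{2} - 22890\right) = 8 \left(4900 - 22890\right) = 8 \left(-17990\right) = -143920$)
$\frac{y + 1553 \left(-6\right)}{25794 + 44190} = \frac{-143920 + 1553 \left(-6\right)}{25794 + 44190} = \frac{-143920 - 9318}{69984} = \left(-153238\right) \frac{1}{69984} = - \frac{76619}{34992}$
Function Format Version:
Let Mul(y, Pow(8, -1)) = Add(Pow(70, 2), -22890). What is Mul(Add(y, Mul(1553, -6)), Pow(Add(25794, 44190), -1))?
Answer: Rational(-76619, 34992) ≈ -2.1896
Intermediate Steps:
y = -143920 (y = Mul(8, Add(Pow(70, 2), -22890)) = Mul(8, Add(4900, -22890)) = Mul(8, -17990) = -143920)
Mul(Add(y, Mul(1553, -6)), Pow(Add(25794, 44190), -1)) = Mul(Add(-143920, Mul(1553, -6)), Pow(Add(25794, 44190), -1)) = Mul(Add(-143920, -9318), Pow(69984, -1)) = Mul(-153238, Rational(1, 69984)) = Rational(-76619, 34992)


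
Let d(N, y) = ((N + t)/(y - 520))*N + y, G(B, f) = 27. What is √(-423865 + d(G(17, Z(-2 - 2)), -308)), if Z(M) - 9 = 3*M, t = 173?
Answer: I*√224390967/23 ≈ 651.29*I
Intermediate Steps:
Z(M) = 9 + 3*M
d(N, y) = y + N*(173 + N)/(-520 + y) (d(N, y) = ((N + 173)/(y - 520))*N + y = ((173 + N)/(-520 + y))*N + y = N*(173 + N)/(-520 + y) + y = y + N*(173 + N)/(-520 + y))
√(-423865 + d(G(17, Z(-2 - 2)), -308)) = √(-423865 + (27² + (-308)² - 520*(-308) + 173*27)/(-520 - 308)) = √(-423865 + (729 + 94864 + 160160 + 4671)/(-828)) = √(-423865 - 1/828*260424) = √(-423865 - 7234/23) = √(-9756129/23) = I*√224390967/23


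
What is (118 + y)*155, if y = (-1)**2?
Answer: 18445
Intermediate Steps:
y = 1
(118 + y)*155 = (118 + 1)*155 = 119*155 = 18445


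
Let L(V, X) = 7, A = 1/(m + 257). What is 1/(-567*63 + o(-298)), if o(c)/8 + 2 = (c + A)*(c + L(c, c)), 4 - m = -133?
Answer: 197/129626215 ≈ 1.5198e-6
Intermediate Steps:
m = 137 (m = 4 - 1*(-133) = 4 + 133 = 137)
A = 1/394 (A = 1/(137 + 257) = 1/394 ≈ 0.0025381)
o(c) = -16 + 8*(7 + c)*(1/394 + c) (o(c) = -16 + 8*((c + 1/394)*(c + 7)) = -16 + 8*((1/394 + c)*(7 + c)) = -16 + 8*((7 + c)*(1/394 + c)) = -16 + 8*(7 + c)*(1/394 + c))
1/(-567*63 + o(-298)) = 1/(-567*63 + (-3124/197 + 8*(-298)² + (11036/197)*(-298))) = 1/(-35721 + (-3124/197 + 8*88804 - 3288728/197)) = 1/(-35721 + (-3124/197 + 710432 - 3288728/197)) = 1/(-35721 + 136663252/197) = 1/(129626215/197) = 197/129626215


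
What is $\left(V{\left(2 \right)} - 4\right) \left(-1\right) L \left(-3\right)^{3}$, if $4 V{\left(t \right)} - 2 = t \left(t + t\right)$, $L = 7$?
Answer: $- \frac{567}{2} \approx -283.5$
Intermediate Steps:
$V{\left(t \right)} = \frac{1}{2} + \frac{t^{2}}{2}$ ($V{\left(t \right)} = \frac{1}{2} + \frac{t \left(t + t\right)}{4} = \frac{1}{2} + \frac{t 2 t}{4} = \frac{1}{2} + \frac{2 t^{2}}{4} = \frac{1}{2} + \frac{t^{2}}{2}$)
$\left(V{\left(2 \right)} - 4\right) \left(-1\right) L \left(-3\right)^{3} = \left(\left(\frac{1}{2} + \frac{2^{2}}{2}\right) - 4\right) \left(-1\right) 7 \left(-3\right)^{3} = \left(\left(\frac{1}{2} + \frac{1}{2} \cdot 4\right) - 4\right) \left(-1\right) 7 \left(-27\right) = \left(\left(\frac{1}{2} + 2\right) - 4\right) \left(-1\right) 7 \left(-27\right) = \left(\frac{5}{2} - 4\right) \left(-1\right) 7 \left(-27\right) = \left(- \frac{3}{2}\right) \left(-1\right) 7 \left(-27\right) = \frac{3}{2} \cdot 7 \left(-27\right) = \frac{21}{2} \left(-27\right) = - \frac{567}{2}$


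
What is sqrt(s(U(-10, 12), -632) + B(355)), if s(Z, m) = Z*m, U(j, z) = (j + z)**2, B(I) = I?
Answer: I*sqrt(2173) ≈ 46.615*I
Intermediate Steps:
sqrt(s(U(-10, 12), -632) + B(355)) = sqrt((-10 + 12)**2*(-632) + 355) = sqrt(2**2*(-632) + 355) = sqrt(4*(-632) + 355) = sqrt(-2528 + 355) = sqrt(-2173) = I*sqrt(2173)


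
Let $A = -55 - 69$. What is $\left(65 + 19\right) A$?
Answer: $-10416$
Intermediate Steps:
$A = -124$
$\left(65 + 19\right) A = \left(65 + 19\right) \left(-124\right) = 84 \left(-124\right) = -10416$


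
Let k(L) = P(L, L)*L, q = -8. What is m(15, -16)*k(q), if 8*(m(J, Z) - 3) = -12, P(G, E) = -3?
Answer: 36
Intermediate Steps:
m(J, Z) = 3/2 (m(J, Z) = 3 + (⅛)*(-12) = 3 - 3/2 = 3/2)
k(L) = -3*L
m(15, -16)*k(q) = 3*(-3*(-8))/2 = (3/2)*24 = 36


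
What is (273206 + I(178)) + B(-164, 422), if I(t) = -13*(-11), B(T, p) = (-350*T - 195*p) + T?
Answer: 248295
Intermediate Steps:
B(T, p) = -349*T - 195*p
I(t) = 143
(273206 + I(178)) + B(-164, 422) = (273206 + 143) + (-349*(-164) - 195*422) = 273349 + (57236 - 82290) = 273349 - 25054 = 248295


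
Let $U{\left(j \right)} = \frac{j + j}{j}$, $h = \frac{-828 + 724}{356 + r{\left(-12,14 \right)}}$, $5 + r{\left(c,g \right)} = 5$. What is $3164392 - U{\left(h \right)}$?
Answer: $3164390$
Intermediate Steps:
$r{\left(c,g \right)} = 0$ ($r{\left(c,g \right)} = -5 + 5 = 0$)
$h = - \frac{26}{89}$ ($h = \frac{-828 + 724}{356 + 0} = - \frac{104}{356} = \left(-104\right) \frac{1}{356} = - \frac{26}{89} \approx -0.29213$)
$U{\left(j \right)} = 2$ ($U{\left(j \right)} = \frac{2 j}{j} = 2$)
$3164392 - U{\left(h \right)} = 3164392 - 2 = 3164390$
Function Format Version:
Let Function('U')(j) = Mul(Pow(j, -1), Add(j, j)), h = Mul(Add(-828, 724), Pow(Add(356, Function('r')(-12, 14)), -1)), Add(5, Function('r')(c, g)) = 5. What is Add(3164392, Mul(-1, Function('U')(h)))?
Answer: 3164390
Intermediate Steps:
Function('r')(c, g) = 0 (Function('r')(c, g) = Add(-5, 5) = 0)
h = Rational(-26, 89) (h = Mul(Add(-828, 724), Pow(Add(356, 0), -1)) = Mul(-104, Pow(356, -1)) = Mul(-104, Rational(1, 356)) = Rational(-26, 89) ≈ -0.29213)
Function('U')(j) = 2 (Function('U')(j) = Mul(Pow(j, -1), Mul(2, j)) = 2)
Add(3164392, Mul(-1, Function('U')(h))) = Add(3164392, Mul(-1, 2)) = Add(3164392, -2) = 3164390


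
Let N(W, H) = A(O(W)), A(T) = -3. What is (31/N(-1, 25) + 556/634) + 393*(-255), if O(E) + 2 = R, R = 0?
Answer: -95313458/951 ≈ -1.0022e+5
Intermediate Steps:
O(E) = -2 (O(E) = -2 + 0 = -2)
N(W, H) = -3
(31/N(-1, 25) + 556/634) + 393*(-255) = (31/(-3) + 556/634) + 393*(-255) = (31*(-⅓) + 556*(1/634)) - 100215 = (-31/3 + 278/317) - 100215 = -8993/951 - 100215 = -95313458/951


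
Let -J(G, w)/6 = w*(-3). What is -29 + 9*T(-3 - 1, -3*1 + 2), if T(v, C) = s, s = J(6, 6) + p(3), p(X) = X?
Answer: 970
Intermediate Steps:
J(G, w) = 18*w (J(G, w) = -6*w*(-3) = -(-18)*w = 18*w)
s = 111 (s = 18*6 + 3 = 108 + 3 = 111)
T(v, C) = 111
-29 + 9*T(-3 - 1, -3*1 + 2) = -29 + 9*111 = -29 + 999 = 970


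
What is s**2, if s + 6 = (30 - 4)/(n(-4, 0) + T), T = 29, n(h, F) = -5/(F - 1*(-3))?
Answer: 42849/1681 ≈ 25.490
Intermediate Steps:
n(h, F) = -5/(3 + F) (n(h, F) = -5/(F + 3) = -5/(3 + F))
s = -207/41 (s = -6 + (30 - 4)/(-5/(3 + 0) + 29) = -6 + 26/(-5/3 + 29) = -6 + 26/(82/3) = -6 + 26*(3/82) = -6 + 39/41 = -207/41 ≈ -5.0488)
s**2 = (-207/41)**2 = 42849/1681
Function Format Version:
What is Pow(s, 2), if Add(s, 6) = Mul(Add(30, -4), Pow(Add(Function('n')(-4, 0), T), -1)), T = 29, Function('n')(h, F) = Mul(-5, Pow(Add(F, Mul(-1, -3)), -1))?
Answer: Rational(42849, 1681) ≈ 25.490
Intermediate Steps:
Function('n')(h, F) = Mul(-5, Pow(Add(3, F), -1)) (Function('n')(h, F) = Mul(-5, Pow(Add(F, 3), -1)) = Mul(-5, Pow(Add(3, F), -1)))
s = Rational(-207, 41) (s = Add(-6, Mul(Add(30, -4), Pow(Add(Mul(-5, Pow(Add(3, 0), -1)), 29), -1))) = Add(-6, Mul(26, Pow(Add(Mul(-5, Pow(3, -1)), 29), -1))) = Add(-6, Mul(26, Pow(Add(Mul(-5, Rational(1, 3)), 29), -1))) = Add(-6, Mul(26, Pow(Add(Rational(-5, 3), 29), -1))) = Add(-6, Mul(26, Pow(Rational(82, 3), -1))) = Add(-6, Mul(26, Rational(3, 82))) = Add(-6, Rational(39, 41)) = Rational(-207, 41) ≈ -5.0488)
Pow(s, 2) = Pow(Rational(-207, 41), 2) = Rational(42849, 1681)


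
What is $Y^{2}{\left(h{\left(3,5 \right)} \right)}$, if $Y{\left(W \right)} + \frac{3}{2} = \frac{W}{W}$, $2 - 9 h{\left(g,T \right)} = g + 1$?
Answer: $\frac{1}{4} \approx 0.25$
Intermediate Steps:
$h{\left(g,T \right)} = \frac{1}{9} - \frac{g}{9}$ ($h{\left(g,T \right)} = \frac{2}{9} - \frac{g + 1}{9} = \frac{2}{9} - \frac{1 + g}{9} = \frac{2}{9} - \left(\frac{1}{9} + \frac{g}{9}\right) = \frac{1}{9} - \frac{g}{9}$)
$Y{\left(W \right)} = - \frac{1}{2}$ ($Y{\left(W \right)} = - \frac{3}{2} + \frac{W}{W} = - \frac{3}{2} + 1 = - \frac{1}{2}$)
$Y^{2}{\left(h{\left(3,5 \right)} \right)} = \left(- \frac{1}{2}\right)^{2} = \frac{1}{4}$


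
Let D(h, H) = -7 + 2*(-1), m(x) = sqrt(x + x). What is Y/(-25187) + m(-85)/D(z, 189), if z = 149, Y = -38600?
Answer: 38600/25187 - I*sqrt(170)/9 ≈ 1.5325 - 1.4487*I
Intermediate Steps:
m(x) = sqrt(2)*sqrt(x) (m(x) = sqrt(2*x) = sqrt(2)*sqrt(x))
D(h, H) = -9 (D(h, H) = -7 - 2 = -9)
Y/(-25187) + m(-85)/D(z, 189) = -38600/(-25187) + (sqrt(2)*sqrt(-85))/(-9) = -38600*(-1/25187) + (sqrt(2)*(I*sqrt(85)))*(-1/9) = 38600/25187 + (I*sqrt(170))*(-1/9) = 38600/25187 - I*sqrt(170)/9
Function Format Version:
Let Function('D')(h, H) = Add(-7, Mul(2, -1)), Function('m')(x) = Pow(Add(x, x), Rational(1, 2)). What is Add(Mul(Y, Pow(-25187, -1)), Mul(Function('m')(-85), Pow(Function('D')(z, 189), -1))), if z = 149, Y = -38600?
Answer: Add(Rational(38600, 25187), Mul(Rational(-1, 9), I, Pow(170, Rational(1, 2)))) ≈ Add(1.5325, Mul(-1.4487, I))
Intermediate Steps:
Function('m')(x) = Mul(Pow(2, Rational(1, 2)), Pow(x, Rational(1, 2))) (Function('m')(x) = Pow(Mul(2, x), Rational(1, 2)) = Mul(Pow(2, Rational(1, 2)), Pow(x, Rational(1, 2))))
Function('D')(h, H) = -9 (Function('D')(h, H) = Add(-7, -2) = -9)
Add(Mul(Y, Pow(-25187, -1)), Mul(Function('m')(-85), Pow(Function('D')(z, 189), -1))) = Add(Mul(-38600, Pow(-25187, -1)), Mul(Mul(Pow(2, Rational(1, 2)), Pow(-85, Rational(1, 2))), Pow(-9, -1))) = Add(Mul(-38600, Rational(-1, 25187)), Mul(Mul(Pow(2, Rational(1, 2)), Mul(I, Pow(85, Rational(1, 2)))), Rational(-1, 9))) = Add(Rational(38600, 25187), Mul(Mul(I, Pow(170, Rational(1, 2))), Rational(-1, 9))) = Add(Rational(38600, 25187), Mul(Rational(-1, 9), I, Pow(170, Rational(1, 2))))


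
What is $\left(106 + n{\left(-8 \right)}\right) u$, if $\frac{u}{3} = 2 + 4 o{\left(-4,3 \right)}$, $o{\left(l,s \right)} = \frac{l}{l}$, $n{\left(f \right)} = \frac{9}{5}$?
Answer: $\frac{9702}{5} \approx 1940.4$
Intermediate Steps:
$n{\left(f \right)} = \frac{9}{5}$ ($n{\left(f \right)} = 9 \cdot \frac{1}{5} = \frac{9}{5}$)
$o{\left(l,s \right)} = 1$
$u = 18$ ($u = 3 \left(2 + 4 \cdot 1\right) = 3 \left(2 + 4\right) = 3 \cdot 6 = 18$)
$\left(106 + n{\left(-8 \right)}\right) u = \left(106 + \frac{9}{5}\right) 18 = \frac{539}{5} \cdot 18 = \frac{9702}{5}$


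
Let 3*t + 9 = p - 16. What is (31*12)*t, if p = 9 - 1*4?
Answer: -2480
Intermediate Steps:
p = 5 (p = 9 - 4 = 5)
t = -20/3 (t = -3 + (5 - 16)/3 = -3 + (⅓)*(-11) = -3 - 11/3 = -20/3 ≈ -6.6667)
(31*12)*t = (31*12)*(-20/3) = 372*(-20/3) = -2480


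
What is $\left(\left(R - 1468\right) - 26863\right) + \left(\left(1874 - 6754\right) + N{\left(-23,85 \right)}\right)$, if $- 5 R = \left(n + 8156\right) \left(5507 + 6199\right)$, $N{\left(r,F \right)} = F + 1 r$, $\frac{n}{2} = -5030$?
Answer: $\frac{22122479}{5} \approx 4.4245 \cdot 10^{6}$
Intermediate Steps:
$n = -10060$ ($n = 2 \left(-5030\right) = -10060$)
$N{\left(r,F \right)} = F + r$
$R = \frac{22288224}{5}$ ($R = - \frac{\left(-10060 + 8156\right) \left(5507 + 6199\right)}{5} = - \frac{\left(-1904\right) 11706}{5} = \left(- \frac{1}{5}\right) \left(-22288224\right) = \frac{22288224}{5} \approx 4.4576 \cdot 10^{6}$)
$\left(\left(R - 1468\right) - 26863\right) + \left(\left(1874 - 6754\right) + N{\left(-23,85 \right)}\right) = \left(\left(\frac{22288224}{5} - 1468\right) - 26863\right) + \left(\left(1874 - 6754\right) + \left(85 - 23\right)\right) = \left(\left(\frac{22288224}{5} - 1468\right) - 26863\right) + \left(-4880 + 62\right) = \left(\frac{22280884}{5} - 26863\right) - 4818 = \frac{22146569}{5} - 4818 = \frac{22122479}{5}$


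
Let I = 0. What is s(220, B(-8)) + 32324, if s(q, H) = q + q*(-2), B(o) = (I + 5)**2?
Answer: 32104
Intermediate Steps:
B(o) = 25 (B(o) = (0 + 5)**2 = 5**2 = 25)
s(q, H) = -q (s(q, H) = q - 2*q = -q)
s(220, B(-8)) + 32324 = -1*220 + 32324 = -220 + 32324 = 32104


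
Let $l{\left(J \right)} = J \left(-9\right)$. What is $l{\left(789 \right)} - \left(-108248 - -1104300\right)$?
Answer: $-1003153$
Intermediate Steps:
$l{\left(J \right)} = - 9 J$
$l{\left(789 \right)} - \left(-108248 - -1104300\right) = \left(-9\right) 789 - \left(-108248 - -1104300\right) = -7101 - \left(-108248 + 1104300\right) = -7101 - 996052 = -1003153$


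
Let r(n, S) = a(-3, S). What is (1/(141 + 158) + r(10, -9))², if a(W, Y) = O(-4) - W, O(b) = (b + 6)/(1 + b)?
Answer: 4393216/804609 ≈ 5.4601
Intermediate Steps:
O(b) = (6 + b)/(1 + b)
a(W, Y) = -⅔ - W (a(W, Y) = (6 - 4)/(1 - 4) - W = 2/(-3) - W = -⅓*2 - W = -⅔ - W)
r(n, S) = 7/3 (r(n, S) = -⅔ - 1*(-3) = -⅔ + 3 = 7/3)
(1/(141 + 158) + r(10, -9))² = (1/(141 + 158) + 7/3)² = (1/299 + 7/3)² = (2096/897)² = 4393216/804609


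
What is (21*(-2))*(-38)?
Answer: 1596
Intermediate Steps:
(21*(-2))*(-38) = -42*(-38) = 1596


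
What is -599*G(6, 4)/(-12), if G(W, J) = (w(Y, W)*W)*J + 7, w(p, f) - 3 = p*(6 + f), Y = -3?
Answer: -470215/12 ≈ -39185.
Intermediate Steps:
w(p, f) = 3 + p*(6 + f)
G(W, J) = 7 + J*W*(-15 - 3*W) (G(W, J) = ((3 + 6*(-3) + W*(-3))*W)*J + 7 = ((3 - 18 - 3*W)*W)*J + 7 = ((-15 - 3*W)*W)*J + 7 = (W*(-15 - 3*W))*J + 7 = J*W*(-15 - 3*W) + 7 = 7 + J*W*(-15 - 3*W))
-599*G(6, 4)/(-12) = -599*(7 - 3*4*6*(5 + 6))/(-12) = -599*(7 - 3*4*6*11)*(-1)/12 = -599*(7 - 792)*(-1)/12 = -(-470215)*(-1)/12 = -599*785/12 = -470215/12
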